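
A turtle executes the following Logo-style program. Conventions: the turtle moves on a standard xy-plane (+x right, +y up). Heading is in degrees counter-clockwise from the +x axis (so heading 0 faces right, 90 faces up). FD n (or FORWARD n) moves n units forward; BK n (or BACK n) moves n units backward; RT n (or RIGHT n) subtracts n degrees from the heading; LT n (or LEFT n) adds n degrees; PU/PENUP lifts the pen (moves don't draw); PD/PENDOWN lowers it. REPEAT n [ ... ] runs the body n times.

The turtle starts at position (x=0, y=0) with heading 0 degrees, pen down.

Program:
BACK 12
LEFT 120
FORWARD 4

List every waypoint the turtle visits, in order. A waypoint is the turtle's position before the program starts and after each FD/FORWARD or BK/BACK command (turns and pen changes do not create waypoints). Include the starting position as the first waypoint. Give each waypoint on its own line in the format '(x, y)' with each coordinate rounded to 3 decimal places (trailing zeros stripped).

Answer: (0, 0)
(-12, 0)
(-14, 3.464)

Derivation:
Executing turtle program step by step:
Start: pos=(0,0), heading=0, pen down
BK 12: (0,0) -> (-12,0) [heading=0, draw]
LT 120: heading 0 -> 120
FD 4: (-12,0) -> (-14,3.464) [heading=120, draw]
Final: pos=(-14,3.464), heading=120, 2 segment(s) drawn
Waypoints (3 total):
(0, 0)
(-12, 0)
(-14, 3.464)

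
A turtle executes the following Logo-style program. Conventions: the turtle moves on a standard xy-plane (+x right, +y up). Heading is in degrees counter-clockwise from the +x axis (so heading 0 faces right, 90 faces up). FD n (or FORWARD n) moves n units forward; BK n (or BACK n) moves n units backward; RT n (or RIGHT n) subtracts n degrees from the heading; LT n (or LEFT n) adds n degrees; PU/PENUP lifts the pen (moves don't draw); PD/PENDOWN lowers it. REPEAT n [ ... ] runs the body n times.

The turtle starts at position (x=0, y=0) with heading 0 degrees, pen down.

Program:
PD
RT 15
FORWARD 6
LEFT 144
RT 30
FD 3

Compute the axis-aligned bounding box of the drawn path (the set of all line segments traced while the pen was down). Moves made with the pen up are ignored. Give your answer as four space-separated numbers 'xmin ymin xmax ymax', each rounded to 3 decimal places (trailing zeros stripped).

Answer: 0 -1.553 5.796 1.41

Derivation:
Executing turtle program step by step:
Start: pos=(0,0), heading=0, pen down
PD: pen down
RT 15: heading 0 -> 345
FD 6: (0,0) -> (5.796,-1.553) [heading=345, draw]
LT 144: heading 345 -> 129
RT 30: heading 129 -> 99
FD 3: (5.796,-1.553) -> (5.326,1.41) [heading=99, draw]
Final: pos=(5.326,1.41), heading=99, 2 segment(s) drawn

Segment endpoints: x in {0, 5.326, 5.796}, y in {-1.553, 0, 1.41}
xmin=0, ymin=-1.553, xmax=5.796, ymax=1.41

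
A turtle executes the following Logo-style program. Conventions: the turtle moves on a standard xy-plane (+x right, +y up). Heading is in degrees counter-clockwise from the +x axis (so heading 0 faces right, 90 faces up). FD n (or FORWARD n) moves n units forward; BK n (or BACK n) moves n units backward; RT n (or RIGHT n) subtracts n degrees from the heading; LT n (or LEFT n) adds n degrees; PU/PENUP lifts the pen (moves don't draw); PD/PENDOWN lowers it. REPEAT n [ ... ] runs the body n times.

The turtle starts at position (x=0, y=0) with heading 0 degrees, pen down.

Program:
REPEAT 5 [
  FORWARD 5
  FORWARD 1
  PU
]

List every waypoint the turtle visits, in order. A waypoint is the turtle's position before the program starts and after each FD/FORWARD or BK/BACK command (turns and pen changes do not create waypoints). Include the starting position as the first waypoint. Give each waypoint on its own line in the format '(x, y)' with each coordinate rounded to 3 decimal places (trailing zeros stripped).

Executing turtle program step by step:
Start: pos=(0,0), heading=0, pen down
REPEAT 5 [
  -- iteration 1/5 --
  FD 5: (0,0) -> (5,0) [heading=0, draw]
  FD 1: (5,0) -> (6,0) [heading=0, draw]
  PU: pen up
  -- iteration 2/5 --
  FD 5: (6,0) -> (11,0) [heading=0, move]
  FD 1: (11,0) -> (12,0) [heading=0, move]
  PU: pen up
  -- iteration 3/5 --
  FD 5: (12,0) -> (17,0) [heading=0, move]
  FD 1: (17,0) -> (18,0) [heading=0, move]
  PU: pen up
  -- iteration 4/5 --
  FD 5: (18,0) -> (23,0) [heading=0, move]
  FD 1: (23,0) -> (24,0) [heading=0, move]
  PU: pen up
  -- iteration 5/5 --
  FD 5: (24,0) -> (29,0) [heading=0, move]
  FD 1: (29,0) -> (30,0) [heading=0, move]
  PU: pen up
]
Final: pos=(30,0), heading=0, 2 segment(s) drawn
Waypoints (11 total):
(0, 0)
(5, 0)
(6, 0)
(11, 0)
(12, 0)
(17, 0)
(18, 0)
(23, 0)
(24, 0)
(29, 0)
(30, 0)

Answer: (0, 0)
(5, 0)
(6, 0)
(11, 0)
(12, 0)
(17, 0)
(18, 0)
(23, 0)
(24, 0)
(29, 0)
(30, 0)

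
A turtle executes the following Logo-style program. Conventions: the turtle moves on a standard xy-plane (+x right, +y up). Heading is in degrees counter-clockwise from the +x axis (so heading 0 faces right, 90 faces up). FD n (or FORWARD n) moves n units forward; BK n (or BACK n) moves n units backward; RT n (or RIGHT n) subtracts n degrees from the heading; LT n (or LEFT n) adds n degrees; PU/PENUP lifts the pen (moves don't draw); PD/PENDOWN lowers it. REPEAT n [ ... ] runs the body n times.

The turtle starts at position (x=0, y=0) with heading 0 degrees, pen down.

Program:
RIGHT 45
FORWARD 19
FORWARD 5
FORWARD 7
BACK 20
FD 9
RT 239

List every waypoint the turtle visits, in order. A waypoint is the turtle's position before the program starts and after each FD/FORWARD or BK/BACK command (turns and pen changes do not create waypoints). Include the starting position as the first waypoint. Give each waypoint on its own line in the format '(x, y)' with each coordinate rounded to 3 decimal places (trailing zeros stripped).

Executing turtle program step by step:
Start: pos=(0,0), heading=0, pen down
RT 45: heading 0 -> 315
FD 19: (0,0) -> (13.435,-13.435) [heading=315, draw]
FD 5: (13.435,-13.435) -> (16.971,-16.971) [heading=315, draw]
FD 7: (16.971,-16.971) -> (21.92,-21.92) [heading=315, draw]
BK 20: (21.92,-21.92) -> (7.778,-7.778) [heading=315, draw]
FD 9: (7.778,-7.778) -> (14.142,-14.142) [heading=315, draw]
RT 239: heading 315 -> 76
Final: pos=(14.142,-14.142), heading=76, 5 segment(s) drawn
Waypoints (6 total):
(0, 0)
(13.435, -13.435)
(16.971, -16.971)
(21.92, -21.92)
(7.778, -7.778)
(14.142, -14.142)

Answer: (0, 0)
(13.435, -13.435)
(16.971, -16.971)
(21.92, -21.92)
(7.778, -7.778)
(14.142, -14.142)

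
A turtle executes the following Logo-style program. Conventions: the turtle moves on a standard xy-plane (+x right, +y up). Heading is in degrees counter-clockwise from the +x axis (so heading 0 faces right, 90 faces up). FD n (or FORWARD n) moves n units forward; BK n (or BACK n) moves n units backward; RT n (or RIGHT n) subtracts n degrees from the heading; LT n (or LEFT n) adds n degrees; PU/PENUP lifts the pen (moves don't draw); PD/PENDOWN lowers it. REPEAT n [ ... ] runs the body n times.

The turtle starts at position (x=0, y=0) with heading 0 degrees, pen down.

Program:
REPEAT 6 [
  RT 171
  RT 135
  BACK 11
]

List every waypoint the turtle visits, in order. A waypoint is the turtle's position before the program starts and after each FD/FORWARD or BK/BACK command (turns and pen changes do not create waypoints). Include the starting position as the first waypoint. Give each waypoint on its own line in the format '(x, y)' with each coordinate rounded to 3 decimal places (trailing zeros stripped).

Executing turtle program step by step:
Start: pos=(0,0), heading=0, pen down
REPEAT 6 [
  -- iteration 1/6 --
  RT 171: heading 0 -> 189
  RT 135: heading 189 -> 54
  BK 11: (0,0) -> (-6.466,-8.899) [heading=54, draw]
  -- iteration 2/6 --
  RT 171: heading 54 -> 243
  RT 135: heading 243 -> 108
  BK 11: (-6.466,-8.899) -> (-3.066,-19.361) [heading=108, draw]
  -- iteration 3/6 --
  RT 171: heading 108 -> 297
  RT 135: heading 297 -> 162
  BK 11: (-3.066,-19.361) -> (7.395,-22.76) [heading=162, draw]
  -- iteration 4/6 --
  RT 171: heading 162 -> 351
  RT 135: heading 351 -> 216
  BK 11: (7.395,-22.76) -> (16.294,-16.294) [heading=216, draw]
  -- iteration 5/6 --
  RT 171: heading 216 -> 45
  RT 135: heading 45 -> 270
  BK 11: (16.294,-16.294) -> (16.294,-5.294) [heading=270, draw]
  -- iteration 6/6 --
  RT 171: heading 270 -> 99
  RT 135: heading 99 -> 324
  BK 11: (16.294,-5.294) -> (7.395,1.171) [heading=324, draw]
]
Final: pos=(7.395,1.171), heading=324, 6 segment(s) drawn
Waypoints (7 total):
(0, 0)
(-6.466, -8.899)
(-3.066, -19.361)
(7.395, -22.76)
(16.294, -16.294)
(16.294, -5.294)
(7.395, 1.171)

Answer: (0, 0)
(-6.466, -8.899)
(-3.066, -19.361)
(7.395, -22.76)
(16.294, -16.294)
(16.294, -5.294)
(7.395, 1.171)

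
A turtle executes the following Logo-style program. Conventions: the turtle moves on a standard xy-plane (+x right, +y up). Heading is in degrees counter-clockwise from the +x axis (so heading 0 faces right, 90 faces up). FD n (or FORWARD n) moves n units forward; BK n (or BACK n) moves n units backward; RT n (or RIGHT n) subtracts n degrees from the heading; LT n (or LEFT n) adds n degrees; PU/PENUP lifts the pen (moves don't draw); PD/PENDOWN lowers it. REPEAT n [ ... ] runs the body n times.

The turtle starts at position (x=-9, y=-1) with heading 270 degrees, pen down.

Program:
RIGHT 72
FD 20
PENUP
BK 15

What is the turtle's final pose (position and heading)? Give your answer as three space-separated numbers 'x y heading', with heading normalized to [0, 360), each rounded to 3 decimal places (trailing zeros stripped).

Answer: -13.755 -2.545 198

Derivation:
Executing turtle program step by step:
Start: pos=(-9,-1), heading=270, pen down
RT 72: heading 270 -> 198
FD 20: (-9,-1) -> (-28.021,-7.18) [heading=198, draw]
PU: pen up
BK 15: (-28.021,-7.18) -> (-13.755,-2.545) [heading=198, move]
Final: pos=(-13.755,-2.545), heading=198, 1 segment(s) drawn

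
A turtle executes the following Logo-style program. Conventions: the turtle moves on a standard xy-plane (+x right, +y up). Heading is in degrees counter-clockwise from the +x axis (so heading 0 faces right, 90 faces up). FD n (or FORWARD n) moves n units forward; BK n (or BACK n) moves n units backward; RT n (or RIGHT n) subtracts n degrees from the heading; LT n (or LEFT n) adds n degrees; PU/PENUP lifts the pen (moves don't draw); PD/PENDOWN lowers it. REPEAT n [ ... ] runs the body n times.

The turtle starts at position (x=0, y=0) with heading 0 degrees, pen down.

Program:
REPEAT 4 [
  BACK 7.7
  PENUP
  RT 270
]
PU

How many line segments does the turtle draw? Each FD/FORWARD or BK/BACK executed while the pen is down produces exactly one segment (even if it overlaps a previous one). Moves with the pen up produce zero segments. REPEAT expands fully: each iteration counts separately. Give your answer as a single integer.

Answer: 1

Derivation:
Executing turtle program step by step:
Start: pos=(0,0), heading=0, pen down
REPEAT 4 [
  -- iteration 1/4 --
  BK 7.7: (0,0) -> (-7.7,0) [heading=0, draw]
  PU: pen up
  RT 270: heading 0 -> 90
  -- iteration 2/4 --
  BK 7.7: (-7.7,0) -> (-7.7,-7.7) [heading=90, move]
  PU: pen up
  RT 270: heading 90 -> 180
  -- iteration 3/4 --
  BK 7.7: (-7.7,-7.7) -> (0,-7.7) [heading=180, move]
  PU: pen up
  RT 270: heading 180 -> 270
  -- iteration 4/4 --
  BK 7.7: (0,-7.7) -> (0,0) [heading=270, move]
  PU: pen up
  RT 270: heading 270 -> 0
]
PU: pen up
Final: pos=(0,0), heading=0, 1 segment(s) drawn
Segments drawn: 1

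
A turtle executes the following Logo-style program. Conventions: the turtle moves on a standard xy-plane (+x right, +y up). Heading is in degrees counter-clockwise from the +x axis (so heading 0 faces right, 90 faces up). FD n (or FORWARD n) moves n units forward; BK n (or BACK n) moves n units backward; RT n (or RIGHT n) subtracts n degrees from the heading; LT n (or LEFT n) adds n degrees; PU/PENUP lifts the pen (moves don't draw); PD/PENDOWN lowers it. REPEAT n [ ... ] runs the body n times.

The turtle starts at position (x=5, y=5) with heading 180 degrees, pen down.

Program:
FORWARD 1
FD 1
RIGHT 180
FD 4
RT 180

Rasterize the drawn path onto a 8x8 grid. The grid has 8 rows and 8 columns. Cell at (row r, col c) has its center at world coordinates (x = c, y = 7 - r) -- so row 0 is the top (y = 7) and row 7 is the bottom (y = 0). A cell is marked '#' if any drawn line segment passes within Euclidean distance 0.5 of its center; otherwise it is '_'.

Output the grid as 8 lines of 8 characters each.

Answer: ________
________
___#####
________
________
________
________
________

Derivation:
Segment 0: (5,5) -> (4,5)
Segment 1: (4,5) -> (3,5)
Segment 2: (3,5) -> (7,5)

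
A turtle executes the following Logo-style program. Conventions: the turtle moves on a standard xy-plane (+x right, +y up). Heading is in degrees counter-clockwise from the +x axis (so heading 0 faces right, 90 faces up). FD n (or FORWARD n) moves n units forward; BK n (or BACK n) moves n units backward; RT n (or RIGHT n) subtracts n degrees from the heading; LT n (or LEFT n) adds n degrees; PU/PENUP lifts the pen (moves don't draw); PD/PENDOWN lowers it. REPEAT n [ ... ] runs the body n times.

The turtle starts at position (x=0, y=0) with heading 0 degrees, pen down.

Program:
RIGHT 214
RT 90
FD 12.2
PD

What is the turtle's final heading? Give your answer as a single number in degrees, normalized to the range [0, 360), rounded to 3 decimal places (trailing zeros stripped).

Answer: 56

Derivation:
Executing turtle program step by step:
Start: pos=(0,0), heading=0, pen down
RT 214: heading 0 -> 146
RT 90: heading 146 -> 56
FD 12.2: (0,0) -> (6.822,10.114) [heading=56, draw]
PD: pen down
Final: pos=(6.822,10.114), heading=56, 1 segment(s) drawn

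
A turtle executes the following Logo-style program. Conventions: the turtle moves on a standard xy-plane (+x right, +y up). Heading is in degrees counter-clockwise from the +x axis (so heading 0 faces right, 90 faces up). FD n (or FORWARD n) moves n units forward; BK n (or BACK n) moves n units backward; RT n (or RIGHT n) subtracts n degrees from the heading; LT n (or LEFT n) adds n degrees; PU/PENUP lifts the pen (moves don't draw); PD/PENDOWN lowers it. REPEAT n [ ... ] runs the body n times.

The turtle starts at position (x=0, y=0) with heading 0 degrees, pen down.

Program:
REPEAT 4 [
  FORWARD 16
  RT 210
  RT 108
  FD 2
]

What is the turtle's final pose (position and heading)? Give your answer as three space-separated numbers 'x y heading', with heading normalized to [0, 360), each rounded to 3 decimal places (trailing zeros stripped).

Executing turtle program step by step:
Start: pos=(0,0), heading=0, pen down
REPEAT 4 [
  -- iteration 1/4 --
  FD 16: (0,0) -> (16,0) [heading=0, draw]
  RT 210: heading 0 -> 150
  RT 108: heading 150 -> 42
  FD 2: (16,0) -> (17.486,1.338) [heading=42, draw]
  -- iteration 2/4 --
  FD 16: (17.486,1.338) -> (29.377,12.044) [heading=42, draw]
  RT 210: heading 42 -> 192
  RT 108: heading 192 -> 84
  FD 2: (29.377,12.044) -> (29.586,14.033) [heading=84, draw]
  -- iteration 3/4 --
  FD 16: (29.586,14.033) -> (31.258,29.946) [heading=84, draw]
  RT 210: heading 84 -> 234
  RT 108: heading 234 -> 126
  FD 2: (31.258,29.946) -> (30.083,31.564) [heading=126, draw]
  -- iteration 4/4 --
  FD 16: (30.083,31.564) -> (20.678,44.508) [heading=126, draw]
  RT 210: heading 126 -> 276
  RT 108: heading 276 -> 168
  FD 2: (20.678,44.508) -> (18.722,44.924) [heading=168, draw]
]
Final: pos=(18.722,44.924), heading=168, 8 segment(s) drawn

Answer: 18.722 44.924 168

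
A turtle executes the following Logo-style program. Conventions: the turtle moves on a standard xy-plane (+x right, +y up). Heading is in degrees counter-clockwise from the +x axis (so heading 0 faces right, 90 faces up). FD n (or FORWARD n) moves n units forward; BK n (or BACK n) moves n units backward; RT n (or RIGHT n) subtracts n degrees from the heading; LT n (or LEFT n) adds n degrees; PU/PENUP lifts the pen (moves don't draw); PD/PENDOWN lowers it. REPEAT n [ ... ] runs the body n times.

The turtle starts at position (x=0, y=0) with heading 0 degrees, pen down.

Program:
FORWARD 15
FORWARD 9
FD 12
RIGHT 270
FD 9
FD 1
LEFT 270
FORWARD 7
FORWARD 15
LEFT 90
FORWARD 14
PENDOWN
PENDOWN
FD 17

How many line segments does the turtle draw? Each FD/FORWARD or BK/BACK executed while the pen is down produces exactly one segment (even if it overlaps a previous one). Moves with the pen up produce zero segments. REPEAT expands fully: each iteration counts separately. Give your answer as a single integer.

Answer: 9

Derivation:
Executing turtle program step by step:
Start: pos=(0,0), heading=0, pen down
FD 15: (0,0) -> (15,0) [heading=0, draw]
FD 9: (15,0) -> (24,0) [heading=0, draw]
FD 12: (24,0) -> (36,0) [heading=0, draw]
RT 270: heading 0 -> 90
FD 9: (36,0) -> (36,9) [heading=90, draw]
FD 1: (36,9) -> (36,10) [heading=90, draw]
LT 270: heading 90 -> 0
FD 7: (36,10) -> (43,10) [heading=0, draw]
FD 15: (43,10) -> (58,10) [heading=0, draw]
LT 90: heading 0 -> 90
FD 14: (58,10) -> (58,24) [heading=90, draw]
PD: pen down
PD: pen down
FD 17: (58,24) -> (58,41) [heading=90, draw]
Final: pos=(58,41), heading=90, 9 segment(s) drawn
Segments drawn: 9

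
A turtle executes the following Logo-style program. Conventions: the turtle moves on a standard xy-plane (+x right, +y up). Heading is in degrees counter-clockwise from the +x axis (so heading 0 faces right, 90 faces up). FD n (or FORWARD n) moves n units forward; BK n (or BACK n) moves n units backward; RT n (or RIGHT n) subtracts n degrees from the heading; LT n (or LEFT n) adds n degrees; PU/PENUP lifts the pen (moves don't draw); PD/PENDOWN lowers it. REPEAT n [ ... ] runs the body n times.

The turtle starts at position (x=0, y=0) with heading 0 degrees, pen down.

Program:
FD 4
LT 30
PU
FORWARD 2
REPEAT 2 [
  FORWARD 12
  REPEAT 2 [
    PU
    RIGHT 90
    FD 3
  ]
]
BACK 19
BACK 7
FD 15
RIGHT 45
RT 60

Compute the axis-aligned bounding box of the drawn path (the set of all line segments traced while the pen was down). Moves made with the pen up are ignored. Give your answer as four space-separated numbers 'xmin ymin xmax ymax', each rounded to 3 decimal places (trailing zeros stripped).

Executing turtle program step by step:
Start: pos=(0,0), heading=0, pen down
FD 4: (0,0) -> (4,0) [heading=0, draw]
LT 30: heading 0 -> 30
PU: pen up
FD 2: (4,0) -> (5.732,1) [heading=30, move]
REPEAT 2 [
  -- iteration 1/2 --
  FD 12: (5.732,1) -> (16.124,7) [heading=30, move]
  REPEAT 2 [
    -- iteration 1/2 --
    PU: pen up
    RT 90: heading 30 -> 300
    FD 3: (16.124,7) -> (17.624,4.402) [heading=300, move]
    -- iteration 2/2 --
    PU: pen up
    RT 90: heading 300 -> 210
    FD 3: (17.624,4.402) -> (15.026,2.902) [heading=210, move]
  ]
  -- iteration 2/2 --
  FD 12: (15.026,2.902) -> (4.634,-3.098) [heading=210, move]
  REPEAT 2 [
    -- iteration 1/2 --
    PU: pen up
    RT 90: heading 210 -> 120
    FD 3: (4.634,-3.098) -> (3.134,-0.5) [heading=120, move]
    -- iteration 2/2 --
    PU: pen up
    RT 90: heading 120 -> 30
    FD 3: (3.134,-0.5) -> (5.732,1) [heading=30, move]
  ]
]
BK 19: (5.732,1) -> (-10.722,-8.5) [heading=30, move]
BK 7: (-10.722,-8.5) -> (-16.785,-12) [heading=30, move]
FD 15: (-16.785,-12) -> (-3.794,-4.5) [heading=30, move]
RT 45: heading 30 -> 345
RT 60: heading 345 -> 285
Final: pos=(-3.794,-4.5), heading=285, 1 segment(s) drawn

Segment endpoints: x in {0, 4}, y in {0}
xmin=0, ymin=0, xmax=4, ymax=0

Answer: 0 0 4 0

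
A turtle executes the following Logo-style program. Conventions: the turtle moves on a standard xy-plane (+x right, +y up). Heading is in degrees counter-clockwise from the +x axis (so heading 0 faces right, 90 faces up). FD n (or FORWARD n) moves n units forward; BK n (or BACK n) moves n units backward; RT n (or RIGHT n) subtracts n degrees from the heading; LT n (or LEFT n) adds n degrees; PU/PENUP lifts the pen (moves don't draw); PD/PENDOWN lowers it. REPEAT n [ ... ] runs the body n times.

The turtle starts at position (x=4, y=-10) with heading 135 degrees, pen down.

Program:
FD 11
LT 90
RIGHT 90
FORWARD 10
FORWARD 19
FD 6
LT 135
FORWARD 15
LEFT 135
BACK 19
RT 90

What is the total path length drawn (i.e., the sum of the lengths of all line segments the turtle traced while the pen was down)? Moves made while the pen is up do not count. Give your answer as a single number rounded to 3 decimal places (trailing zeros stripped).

Executing turtle program step by step:
Start: pos=(4,-10), heading=135, pen down
FD 11: (4,-10) -> (-3.778,-2.222) [heading=135, draw]
LT 90: heading 135 -> 225
RT 90: heading 225 -> 135
FD 10: (-3.778,-2.222) -> (-10.849,4.849) [heading=135, draw]
FD 19: (-10.849,4.849) -> (-24.284,18.284) [heading=135, draw]
FD 6: (-24.284,18.284) -> (-28.527,22.527) [heading=135, draw]
LT 135: heading 135 -> 270
FD 15: (-28.527,22.527) -> (-28.527,7.527) [heading=270, draw]
LT 135: heading 270 -> 45
BK 19: (-28.527,7.527) -> (-41.962,-5.908) [heading=45, draw]
RT 90: heading 45 -> 315
Final: pos=(-41.962,-5.908), heading=315, 6 segment(s) drawn

Segment lengths:
  seg 1: (4,-10) -> (-3.778,-2.222), length = 11
  seg 2: (-3.778,-2.222) -> (-10.849,4.849), length = 10
  seg 3: (-10.849,4.849) -> (-24.284,18.284), length = 19
  seg 4: (-24.284,18.284) -> (-28.527,22.527), length = 6
  seg 5: (-28.527,22.527) -> (-28.527,7.527), length = 15
  seg 6: (-28.527,7.527) -> (-41.962,-5.908), length = 19
Total = 80

Answer: 80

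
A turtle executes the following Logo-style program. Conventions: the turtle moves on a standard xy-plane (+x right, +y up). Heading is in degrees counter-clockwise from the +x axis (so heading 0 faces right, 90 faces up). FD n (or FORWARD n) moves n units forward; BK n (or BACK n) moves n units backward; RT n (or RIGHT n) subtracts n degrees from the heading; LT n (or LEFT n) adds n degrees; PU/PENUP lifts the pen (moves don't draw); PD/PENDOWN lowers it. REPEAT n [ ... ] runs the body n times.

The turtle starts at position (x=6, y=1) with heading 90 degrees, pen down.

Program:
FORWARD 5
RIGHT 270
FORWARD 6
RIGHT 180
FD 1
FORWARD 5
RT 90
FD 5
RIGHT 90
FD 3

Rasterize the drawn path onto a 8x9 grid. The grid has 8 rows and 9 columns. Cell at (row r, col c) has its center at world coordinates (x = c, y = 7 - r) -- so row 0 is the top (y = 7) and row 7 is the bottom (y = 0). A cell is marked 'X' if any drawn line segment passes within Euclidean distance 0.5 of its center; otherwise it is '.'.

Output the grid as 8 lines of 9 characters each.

Segment 0: (6,1) -> (6,6)
Segment 1: (6,6) -> (0,6)
Segment 2: (0,6) -> (1,6)
Segment 3: (1,6) -> (6,6)
Segment 4: (6,6) -> (6,1)
Segment 5: (6,1) -> (3,1)

Answer: .........
XXXXXXX..
......X..
......X..
......X..
......X..
...XXXX..
.........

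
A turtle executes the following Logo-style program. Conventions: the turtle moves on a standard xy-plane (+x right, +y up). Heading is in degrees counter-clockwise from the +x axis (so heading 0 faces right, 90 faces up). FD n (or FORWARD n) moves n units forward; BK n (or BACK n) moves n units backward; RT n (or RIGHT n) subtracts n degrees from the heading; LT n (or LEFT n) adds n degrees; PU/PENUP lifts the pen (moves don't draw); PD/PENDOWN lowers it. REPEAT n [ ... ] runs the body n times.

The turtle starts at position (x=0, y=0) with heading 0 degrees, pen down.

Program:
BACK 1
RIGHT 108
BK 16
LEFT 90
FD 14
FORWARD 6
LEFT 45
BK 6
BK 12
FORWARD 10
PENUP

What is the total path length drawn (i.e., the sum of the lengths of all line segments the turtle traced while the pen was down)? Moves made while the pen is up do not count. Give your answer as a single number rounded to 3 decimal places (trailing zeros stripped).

Executing turtle program step by step:
Start: pos=(0,0), heading=0, pen down
BK 1: (0,0) -> (-1,0) [heading=0, draw]
RT 108: heading 0 -> 252
BK 16: (-1,0) -> (3.944,15.217) [heading=252, draw]
LT 90: heading 252 -> 342
FD 14: (3.944,15.217) -> (17.259,10.891) [heading=342, draw]
FD 6: (17.259,10.891) -> (22.965,9.037) [heading=342, draw]
LT 45: heading 342 -> 27
BK 6: (22.965,9.037) -> (17.619,6.313) [heading=27, draw]
BK 12: (17.619,6.313) -> (6.927,0.865) [heading=27, draw]
FD 10: (6.927,0.865) -> (15.837,5.405) [heading=27, draw]
PU: pen up
Final: pos=(15.837,5.405), heading=27, 7 segment(s) drawn

Segment lengths:
  seg 1: (0,0) -> (-1,0), length = 1
  seg 2: (-1,0) -> (3.944,15.217), length = 16
  seg 3: (3.944,15.217) -> (17.259,10.891), length = 14
  seg 4: (17.259,10.891) -> (22.965,9.037), length = 6
  seg 5: (22.965,9.037) -> (17.619,6.313), length = 6
  seg 6: (17.619,6.313) -> (6.927,0.865), length = 12
  seg 7: (6.927,0.865) -> (15.837,5.405), length = 10
Total = 65

Answer: 65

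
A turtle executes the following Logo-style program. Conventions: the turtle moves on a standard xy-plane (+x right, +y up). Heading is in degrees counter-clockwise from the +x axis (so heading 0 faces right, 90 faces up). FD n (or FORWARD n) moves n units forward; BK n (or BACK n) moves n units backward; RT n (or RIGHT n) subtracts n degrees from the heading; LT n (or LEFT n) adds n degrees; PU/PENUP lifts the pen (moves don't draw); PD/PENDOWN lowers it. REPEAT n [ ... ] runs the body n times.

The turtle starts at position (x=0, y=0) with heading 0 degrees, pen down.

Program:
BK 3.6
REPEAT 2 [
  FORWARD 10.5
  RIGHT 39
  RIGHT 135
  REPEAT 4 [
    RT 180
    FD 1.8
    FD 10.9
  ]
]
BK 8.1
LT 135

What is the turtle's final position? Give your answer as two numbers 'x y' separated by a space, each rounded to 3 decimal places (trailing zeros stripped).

Answer: -11.465 -2.782

Derivation:
Executing turtle program step by step:
Start: pos=(0,0), heading=0, pen down
BK 3.6: (0,0) -> (-3.6,0) [heading=0, draw]
REPEAT 2 [
  -- iteration 1/2 --
  FD 10.5: (-3.6,0) -> (6.9,0) [heading=0, draw]
  RT 39: heading 0 -> 321
  RT 135: heading 321 -> 186
  REPEAT 4 [
    -- iteration 1/4 --
    RT 180: heading 186 -> 6
    FD 1.8: (6.9,0) -> (8.69,0.188) [heading=6, draw]
    FD 10.9: (8.69,0.188) -> (19.53,1.328) [heading=6, draw]
    -- iteration 2/4 --
    RT 180: heading 6 -> 186
    FD 1.8: (19.53,1.328) -> (17.74,1.139) [heading=186, draw]
    FD 10.9: (17.74,1.139) -> (6.9,0) [heading=186, draw]
    -- iteration 3/4 --
    RT 180: heading 186 -> 6
    FD 1.8: (6.9,0) -> (8.69,0.188) [heading=6, draw]
    FD 10.9: (8.69,0.188) -> (19.53,1.328) [heading=6, draw]
    -- iteration 4/4 --
    RT 180: heading 6 -> 186
    FD 1.8: (19.53,1.328) -> (17.74,1.139) [heading=186, draw]
    FD 10.9: (17.74,1.139) -> (6.9,0) [heading=186, draw]
  ]
  -- iteration 2/2 --
  FD 10.5: (6.9,0) -> (-3.542,-1.098) [heading=186, draw]
  RT 39: heading 186 -> 147
  RT 135: heading 147 -> 12
  REPEAT 4 [
    -- iteration 1/4 --
    RT 180: heading 12 -> 192
    FD 1.8: (-3.542,-1.098) -> (-5.303,-1.472) [heading=192, draw]
    FD 10.9: (-5.303,-1.472) -> (-15.965,-3.738) [heading=192, draw]
    -- iteration 2/4 --
    RT 180: heading 192 -> 12
    FD 1.8: (-15.965,-3.738) -> (-14.204,-3.364) [heading=12, draw]
    FD 10.9: (-14.204,-3.364) -> (-3.542,-1.098) [heading=12, draw]
    -- iteration 3/4 --
    RT 180: heading 12 -> 192
    FD 1.8: (-3.542,-1.098) -> (-5.303,-1.472) [heading=192, draw]
    FD 10.9: (-5.303,-1.472) -> (-15.965,-3.738) [heading=192, draw]
    -- iteration 4/4 --
    RT 180: heading 192 -> 12
    FD 1.8: (-15.965,-3.738) -> (-14.204,-3.364) [heading=12, draw]
    FD 10.9: (-14.204,-3.364) -> (-3.542,-1.098) [heading=12, draw]
  ]
]
BK 8.1: (-3.542,-1.098) -> (-11.465,-2.782) [heading=12, draw]
LT 135: heading 12 -> 147
Final: pos=(-11.465,-2.782), heading=147, 20 segment(s) drawn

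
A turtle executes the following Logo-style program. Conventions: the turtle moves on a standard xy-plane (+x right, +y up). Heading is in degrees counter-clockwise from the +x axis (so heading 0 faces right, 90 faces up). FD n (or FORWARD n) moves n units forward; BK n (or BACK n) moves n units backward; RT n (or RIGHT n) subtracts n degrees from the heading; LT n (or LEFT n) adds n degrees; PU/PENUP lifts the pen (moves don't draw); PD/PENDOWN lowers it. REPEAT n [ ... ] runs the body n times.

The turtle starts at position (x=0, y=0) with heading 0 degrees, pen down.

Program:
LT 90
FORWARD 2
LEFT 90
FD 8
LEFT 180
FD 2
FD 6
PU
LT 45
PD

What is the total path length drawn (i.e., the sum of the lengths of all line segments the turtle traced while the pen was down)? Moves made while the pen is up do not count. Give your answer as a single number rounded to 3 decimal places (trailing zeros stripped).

Answer: 18

Derivation:
Executing turtle program step by step:
Start: pos=(0,0), heading=0, pen down
LT 90: heading 0 -> 90
FD 2: (0,0) -> (0,2) [heading=90, draw]
LT 90: heading 90 -> 180
FD 8: (0,2) -> (-8,2) [heading=180, draw]
LT 180: heading 180 -> 0
FD 2: (-8,2) -> (-6,2) [heading=0, draw]
FD 6: (-6,2) -> (0,2) [heading=0, draw]
PU: pen up
LT 45: heading 0 -> 45
PD: pen down
Final: pos=(0,2), heading=45, 4 segment(s) drawn

Segment lengths:
  seg 1: (0,0) -> (0,2), length = 2
  seg 2: (0,2) -> (-8,2), length = 8
  seg 3: (-8,2) -> (-6,2), length = 2
  seg 4: (-6,2) -> (0,2), length = 6
Total = 18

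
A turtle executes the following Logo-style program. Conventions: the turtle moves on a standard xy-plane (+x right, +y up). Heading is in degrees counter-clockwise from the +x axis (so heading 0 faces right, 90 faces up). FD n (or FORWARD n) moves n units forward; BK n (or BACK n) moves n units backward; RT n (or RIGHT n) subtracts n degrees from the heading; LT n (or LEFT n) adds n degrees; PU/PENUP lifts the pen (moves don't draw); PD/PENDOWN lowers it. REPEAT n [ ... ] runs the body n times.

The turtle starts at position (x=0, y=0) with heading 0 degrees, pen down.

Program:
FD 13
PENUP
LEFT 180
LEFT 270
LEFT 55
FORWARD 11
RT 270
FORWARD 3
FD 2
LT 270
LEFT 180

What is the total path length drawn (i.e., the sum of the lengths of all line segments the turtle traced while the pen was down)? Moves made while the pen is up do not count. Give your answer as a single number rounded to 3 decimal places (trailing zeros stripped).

Executing turtle program step by step:
Start: pos=(0,0), heading=0, pen down
FD 13: (0,0) -> (13,0) [heading=0, draw]
PU: pen up
LT 180: heading 0 -> 180
LT 270: heading 180 -> 90
LT 55: heading 90 -> 145
FD 11: (13,0) -> (3.989,6.309) [heading=145, move]
RT 270: heading 145 -> 235
FD 3: (3.989,6.309) -> (2.269,3.852) [heading=235, move]
FD 2: (2.269,3.852) -> (1.121,2.214) [heading=235, move]
LT 270: heading 235 -> 145
LT 180: heading 145 -> 325
Final: pos=(1.121,2.214), heading=325, 1 segment(s) drawn

Segment lengths:
  seg 1: (0,0) -> (13,0), length = 13
Total = 13

Answer: 13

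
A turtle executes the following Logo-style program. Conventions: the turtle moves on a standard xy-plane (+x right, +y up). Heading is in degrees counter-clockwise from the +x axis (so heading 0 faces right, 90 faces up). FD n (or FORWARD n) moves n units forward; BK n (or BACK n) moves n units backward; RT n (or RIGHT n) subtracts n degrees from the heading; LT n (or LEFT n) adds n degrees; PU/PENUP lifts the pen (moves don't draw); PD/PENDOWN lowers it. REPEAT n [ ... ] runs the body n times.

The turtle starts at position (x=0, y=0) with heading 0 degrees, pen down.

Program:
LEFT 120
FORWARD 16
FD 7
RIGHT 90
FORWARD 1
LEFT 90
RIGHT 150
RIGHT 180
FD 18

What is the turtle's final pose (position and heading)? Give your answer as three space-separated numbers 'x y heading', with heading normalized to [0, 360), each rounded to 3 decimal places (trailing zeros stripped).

Executing turtle program step by step:
Start: pos=(0,0), heading=0, pen down
LT 120: heading 0 -> 120
FD 16: (0,0) -> (-8,13.856) [heading=120, draw]
FD 7: (-8,13.856) -> (-11.5,19.919) [heading=120, draw]
RT 90: heading 120 -> 30
FD 1: (-11.5,19.919) -> (-10.634,20.419) [heading=30, draw]
LT 90: heading 30 -> 120
RT 150: heading 120 -> 330
RT 180: heading 330 -> 150
FD 18: (-10.634,20.419) -> (-26.222,29.419) [heading=150, draw]
Final: pos=(-26.222,29.419), heading=150, 4 segment(s) drawn

Answer: -26.222 29.419 150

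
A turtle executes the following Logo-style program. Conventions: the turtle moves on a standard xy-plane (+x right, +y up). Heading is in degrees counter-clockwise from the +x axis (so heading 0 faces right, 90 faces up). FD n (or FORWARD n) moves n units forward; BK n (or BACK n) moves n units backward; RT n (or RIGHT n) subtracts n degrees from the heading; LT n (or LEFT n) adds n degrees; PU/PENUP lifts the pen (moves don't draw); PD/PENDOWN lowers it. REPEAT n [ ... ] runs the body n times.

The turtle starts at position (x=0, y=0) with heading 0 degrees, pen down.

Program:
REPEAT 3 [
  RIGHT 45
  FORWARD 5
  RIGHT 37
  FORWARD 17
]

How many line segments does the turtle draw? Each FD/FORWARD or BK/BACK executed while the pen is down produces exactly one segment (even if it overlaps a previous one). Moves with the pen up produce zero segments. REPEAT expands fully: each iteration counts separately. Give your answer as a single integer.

Executing turtle program step by step:
Start: pos=(0,0), heading=0, pen down
REPEAT 3 [
  -- iteration 1/3 --
  RT 45: heading 0 -> 315
  FD 5: (0,0) -> (3.536,-3.536) [heading=315, draw]
  RT 37: heading 315 -> 278
  FD 17: (3.536,-3.536) -> (5.901,-20.37) [heading=278, draw]
  -- iteration 2/3 --
  RT 45: heading 278 -> 233
  FD 5: (5.901,-20.37) -> (2.892,-24.363) [heading=233, draw]
  RT 37: heading 233 -> 196
  FD 17: (2.892,-24.363) -> (-13.449,-29.049) [heading=196, draw]
  -- iteration 3/3 --
  RT 45: heading 196 -> 151
  FD 5: (-13.449,-29.049) -> (-17.822,-26.625) [heading=151, draw]
  RT 37: heading 151 -> 114
  FD 17: (-17.822,-26.625) -> (-24.737,-11.095) [heading=114, draw]
]
Final: pos=(-24.737,-11.095), heading=114, 6 segment(s) drawn
Segments drawn: 6

Answer: 6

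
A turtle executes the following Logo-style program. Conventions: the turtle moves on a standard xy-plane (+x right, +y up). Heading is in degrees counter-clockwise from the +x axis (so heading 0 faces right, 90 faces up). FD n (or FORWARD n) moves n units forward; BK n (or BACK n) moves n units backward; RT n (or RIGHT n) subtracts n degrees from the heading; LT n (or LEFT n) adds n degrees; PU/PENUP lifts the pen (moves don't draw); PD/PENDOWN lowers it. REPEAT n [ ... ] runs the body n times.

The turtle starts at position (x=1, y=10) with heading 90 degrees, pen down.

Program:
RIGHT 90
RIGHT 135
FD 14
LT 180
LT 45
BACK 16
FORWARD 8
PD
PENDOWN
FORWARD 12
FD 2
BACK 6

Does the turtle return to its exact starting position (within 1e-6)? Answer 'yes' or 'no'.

Executing turtle program step by step:
Start: pos=(1,10), heading=90, pen down
RT 90: heading 90 -> 0
RT 135: heading 0 -> 225
FD 14: (1,10) -> (-8.899,0.101) [heading=225, draw]
LT 180: heading 225 -> 45
LT 45: heading 45 -> 90
BK 16: (-8.899,0.101) -> (-8.899,-15.899) [heading=90, draw]
FD 8: (-8.899,-15.899) -> (-8.899,-7.899) [heading=90, draw]
PD: pen down
PD: pen down
FD 12: (-8.899,-7.899) -> (-8.899,4.101) [heading=90, draw]
FD 2: (-8.899,4.101) -> (-8.899,6.101) [heading=90, draw]
BK 6: (-8.899,6.101) -> (-8.899,0.101) [heading=90, draw]
Final: pos=(-8.899,0.101), heading=90, 6 segment(s) drawn

Start position: (1, 10)
Final position: (-8.899, 0.101)
Distance = 14; >= 1e-6 -> NOT closed

Answer: no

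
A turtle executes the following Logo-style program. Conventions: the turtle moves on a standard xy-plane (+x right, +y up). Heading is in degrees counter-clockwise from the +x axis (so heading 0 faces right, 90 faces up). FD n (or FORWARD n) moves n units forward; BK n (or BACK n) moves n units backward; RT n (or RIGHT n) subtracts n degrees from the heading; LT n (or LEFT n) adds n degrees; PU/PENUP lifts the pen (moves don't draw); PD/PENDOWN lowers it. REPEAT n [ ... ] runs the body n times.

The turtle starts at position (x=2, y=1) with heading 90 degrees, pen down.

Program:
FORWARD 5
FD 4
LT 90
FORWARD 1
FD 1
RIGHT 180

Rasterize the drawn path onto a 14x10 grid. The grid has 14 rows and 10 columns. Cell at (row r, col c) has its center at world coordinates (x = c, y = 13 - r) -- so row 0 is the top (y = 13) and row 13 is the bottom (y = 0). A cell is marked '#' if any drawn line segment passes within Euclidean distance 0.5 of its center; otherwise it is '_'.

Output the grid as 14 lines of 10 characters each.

Segment 0: (2,1) -> (2,6)
Segment 1: (2,6) -> (2,10)
Segment 2: (2,10) -> (1,10)
Segment 3: (1,10) -> (0,10)

Answer: __________
__________
__________
###_______
__#_______
__#_______
__#_______
__#_______
__#_______
__#_______
__#_______
__#_______
__#_______
__________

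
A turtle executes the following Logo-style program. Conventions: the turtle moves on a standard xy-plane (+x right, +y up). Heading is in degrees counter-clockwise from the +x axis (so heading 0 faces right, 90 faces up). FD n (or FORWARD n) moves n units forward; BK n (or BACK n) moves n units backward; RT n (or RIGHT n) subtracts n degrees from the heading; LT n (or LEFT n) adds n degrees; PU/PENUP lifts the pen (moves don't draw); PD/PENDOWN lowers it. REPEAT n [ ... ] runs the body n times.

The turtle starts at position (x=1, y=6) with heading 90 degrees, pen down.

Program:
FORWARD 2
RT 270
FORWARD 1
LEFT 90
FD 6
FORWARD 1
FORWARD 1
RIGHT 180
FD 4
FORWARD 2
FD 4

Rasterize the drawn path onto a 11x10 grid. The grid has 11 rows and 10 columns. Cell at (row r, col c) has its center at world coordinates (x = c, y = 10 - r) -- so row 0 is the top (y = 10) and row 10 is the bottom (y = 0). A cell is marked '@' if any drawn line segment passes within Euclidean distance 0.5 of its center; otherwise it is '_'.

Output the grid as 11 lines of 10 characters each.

Answer: @_________
@_________
@@________
@@________
@@________
@_________
@_________
@_________
@_________
@_________
@_________

Derivation:
Segment 0: (1,6) -> (1,8)
Segment 1: (1,8) -> (0,8)
Segment 2: (0,8) -> (0,2)
Segment 3: (0,2) -> (0,1)
Segment 4: (0,1) -> (0,0)
Segment 5: (0,0) -> (-0,4)
Segment 6: (-0,4) -> (-0,6)
Segment 7: (-0,6) -> (-0,10)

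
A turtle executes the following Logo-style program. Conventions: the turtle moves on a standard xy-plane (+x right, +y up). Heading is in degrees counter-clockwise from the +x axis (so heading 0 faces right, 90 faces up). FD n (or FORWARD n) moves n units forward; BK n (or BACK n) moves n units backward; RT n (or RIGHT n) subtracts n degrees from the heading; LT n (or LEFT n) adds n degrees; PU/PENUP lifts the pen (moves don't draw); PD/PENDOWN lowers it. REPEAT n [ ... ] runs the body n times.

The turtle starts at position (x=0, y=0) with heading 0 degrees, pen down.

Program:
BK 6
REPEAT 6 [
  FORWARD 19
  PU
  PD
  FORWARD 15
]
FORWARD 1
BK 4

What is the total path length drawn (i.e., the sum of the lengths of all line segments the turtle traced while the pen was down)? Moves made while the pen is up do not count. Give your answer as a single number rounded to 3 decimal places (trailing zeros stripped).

Answer: 215

Derivation:
Executing turtle program step by step:
Start: pos=(0,0), heading=0, pen down
BK 6: (0,0) -> (-6,0) [heading=0, draw]
REPEAT 6 [
  -- iteration 1/6 --
  FD 19: (-6,0) -> (13,0) [heading=0, draw]
  PU: pen up
  PD: pen down
  FD 15: (13,0) -> (28,0) [heading=0, draw]
  -- iteration 2/6 --
  FD 19: (28,0) -> (47,0) [heading=0, draw]
  PU: pen up
  PD: pen down
  FD 15: (47,0) -> (62,0) [heading=0, draw]
  -- iteration 3/6 --
  FD 19: (62,0) -> (81,0) [heading=0, draw]
  PU: pen up
  PD: pen down
  FD 15: (81,0) -> (96,0) [heading=0, draw]
  -- iteration 4/6 --
  FD 19: (96,0) -> (115,0) [heading=0, draw]
  PU: pen up
  PD: pen down
  FD 15: (115,0) -> (130,0) [heading=0, draw]
  -- iteration 5/6 --
  FD 19: (130,0) -> (149,0) [heading=0, draw]
  PU: pen up
  PD: pen down
  FD 15: (149,0) -> (164,0) [heading=0, draw]
  -- iteration 6/6 --
  FD 19: (164,0) -> (183,0) [heading=0, draw]
  PU: pen up
  PD: pen down
  FD 15: (183,0) -> (198,0) [heading=0, draw]
]
FD 1: (198,0) -> (199,0) [heading=0, draw]
BK 4: (199,0) -> (195,0) [heading=0, draw]
Final: pos=(195,0), heading=0, 15 segment(s) drawn

Segment lengths:
  seg 1: (0,0) -> (-6,0), length = 6
  seg 2: (-6,0) -> (13,0), length = 19
  seg 3: (13,0) -> (28,0), length = 15
  seg 4: (28,0) -> (47,0), length = 19
  seg 5: (47,0) -> (62,0), length = 15
  seg 6: (62,0) -> (81,0), length = 19
  seg 7: (81,0) -> (96,0), length = 15
  seg 8: (96,0) -> (115,0), length = 19
  seg 9: (115,0) -> (130,0), length = 15
  seg 10: (130,0) -> (149,0), length = 19
  seg 11: (149,0) -> (164,0), length = 15
  seg 12: (164,0) -> (183,0), length = 19
  seg 13: (183,0) -> (198,0), length = 15
  seg 14: (198,0) -> (199,0), length = 1
  seg 15: (199,0) -> (195,0), length = 4
Total = 215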